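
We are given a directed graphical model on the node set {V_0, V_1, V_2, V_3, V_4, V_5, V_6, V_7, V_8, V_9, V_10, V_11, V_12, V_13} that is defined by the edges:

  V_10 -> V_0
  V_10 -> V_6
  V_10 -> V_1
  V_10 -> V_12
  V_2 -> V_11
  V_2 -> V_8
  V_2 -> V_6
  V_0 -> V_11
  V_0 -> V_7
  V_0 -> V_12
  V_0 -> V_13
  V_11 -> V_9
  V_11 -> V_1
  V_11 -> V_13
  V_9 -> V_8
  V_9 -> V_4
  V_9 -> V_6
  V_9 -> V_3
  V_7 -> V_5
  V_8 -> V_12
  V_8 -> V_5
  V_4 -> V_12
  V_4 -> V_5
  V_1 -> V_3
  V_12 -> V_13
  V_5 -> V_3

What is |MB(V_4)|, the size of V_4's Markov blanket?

7

V_4 has parent V_9.
V_4's children: V_5, V_12.
Parents of each child, excluding V_4:
  parents(V_12) \ {V_4} = {V_0, V_8, V_10}.
  parents(V_5) \ {V_4} = {V_7, V_8}.
MB(V_4) = {V_0, V_5, V_7, V_8, V_9, V_10, V_12}, which has 7 nodes.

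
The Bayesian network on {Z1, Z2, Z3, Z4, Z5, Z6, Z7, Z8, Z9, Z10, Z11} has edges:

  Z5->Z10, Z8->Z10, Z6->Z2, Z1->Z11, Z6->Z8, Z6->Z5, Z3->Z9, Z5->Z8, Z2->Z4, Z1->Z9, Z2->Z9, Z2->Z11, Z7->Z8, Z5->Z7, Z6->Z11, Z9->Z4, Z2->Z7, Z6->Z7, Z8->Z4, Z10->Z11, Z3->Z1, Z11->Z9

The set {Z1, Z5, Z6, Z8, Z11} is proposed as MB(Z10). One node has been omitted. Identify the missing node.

Z2

Z10's parents: Z5, Z8.
Ch(Z10) = {Z11}.
Co-parents of Z10 (other parents of its children):
  Z11's other parents are Z1, Z2, Z6.
MB(Z10) = {Z1, Z2, Z5, Z6, Z8, Z11}.
Comparing with the claimed set, Z2 is missing.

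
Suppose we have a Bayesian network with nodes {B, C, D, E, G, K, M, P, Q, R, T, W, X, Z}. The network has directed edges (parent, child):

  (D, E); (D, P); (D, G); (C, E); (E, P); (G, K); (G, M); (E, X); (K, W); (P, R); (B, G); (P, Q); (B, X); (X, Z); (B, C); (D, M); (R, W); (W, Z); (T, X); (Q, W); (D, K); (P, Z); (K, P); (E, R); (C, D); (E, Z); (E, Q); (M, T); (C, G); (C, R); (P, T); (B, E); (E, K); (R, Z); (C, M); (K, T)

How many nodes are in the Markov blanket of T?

Parents of T: K, M, P.
T has child X.
For each child, the remaining parents (spouses of T):
  X: B, E
MB(T) = {B, E, K, M, P, X}, which has 6 nodes.

6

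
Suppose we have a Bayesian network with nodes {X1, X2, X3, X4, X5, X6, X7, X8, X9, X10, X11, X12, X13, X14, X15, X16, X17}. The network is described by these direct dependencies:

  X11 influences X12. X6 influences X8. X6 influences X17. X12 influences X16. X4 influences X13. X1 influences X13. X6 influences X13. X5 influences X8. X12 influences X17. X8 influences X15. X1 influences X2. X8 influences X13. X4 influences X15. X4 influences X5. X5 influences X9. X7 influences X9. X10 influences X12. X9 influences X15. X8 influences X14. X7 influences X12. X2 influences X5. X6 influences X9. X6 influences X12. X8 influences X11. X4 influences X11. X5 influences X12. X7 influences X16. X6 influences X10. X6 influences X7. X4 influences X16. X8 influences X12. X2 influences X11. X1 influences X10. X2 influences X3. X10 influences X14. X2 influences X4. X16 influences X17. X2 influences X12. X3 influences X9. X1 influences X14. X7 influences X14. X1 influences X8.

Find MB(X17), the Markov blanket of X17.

Ch(X17) = {}.
X17 has parents X6, X12, X16.
X17 has no children, so there are no co-parents.
Union: {X6, X12, X16} ∪ {} ∪ {} = {X6, X12, X16}.

{X6, X12, X16}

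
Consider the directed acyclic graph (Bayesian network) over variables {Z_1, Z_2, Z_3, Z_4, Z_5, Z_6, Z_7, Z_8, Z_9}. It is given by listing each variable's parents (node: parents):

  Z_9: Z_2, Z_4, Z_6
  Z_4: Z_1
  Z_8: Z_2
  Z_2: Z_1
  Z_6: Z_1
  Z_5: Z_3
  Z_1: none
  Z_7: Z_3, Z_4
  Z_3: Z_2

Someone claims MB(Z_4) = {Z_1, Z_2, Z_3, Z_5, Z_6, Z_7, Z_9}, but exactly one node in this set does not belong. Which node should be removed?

Z_5

By definition, MB(Z_4) is built from Z_4's parents, Z_4's children, and the co-parents of Z_4.
Z_4's parents: Z_1.
Ch(Z_4) = {Z_7, Z_9}.
Co-parents of Z_4 (other parents of its children):
  Z_7: Z_3
  Z_9: Z_2, Z_6
MB(Z_4) = {Z_1, Z_2, Z_3, Z_6, Z_7, Z_9}.
Z_5 is neither a parent, child, nor co-parent of Z_4, so it does not belong.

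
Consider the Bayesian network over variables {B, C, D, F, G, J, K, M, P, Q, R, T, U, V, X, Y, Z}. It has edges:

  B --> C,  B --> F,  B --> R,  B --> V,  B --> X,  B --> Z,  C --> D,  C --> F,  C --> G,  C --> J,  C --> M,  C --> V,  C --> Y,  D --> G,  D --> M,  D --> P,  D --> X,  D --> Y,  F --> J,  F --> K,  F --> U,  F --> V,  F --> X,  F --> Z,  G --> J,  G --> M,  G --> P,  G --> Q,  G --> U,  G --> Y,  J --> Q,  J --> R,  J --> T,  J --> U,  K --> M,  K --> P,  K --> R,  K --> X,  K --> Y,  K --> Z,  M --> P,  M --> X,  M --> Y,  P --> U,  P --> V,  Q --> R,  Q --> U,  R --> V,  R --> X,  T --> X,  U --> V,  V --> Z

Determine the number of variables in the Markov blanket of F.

15

F's parents: B, C.
F has children J, K, U, V, X, Z.
For each child, the remaining parents (spouses of F):
  parents(J) \ {F} = {C, G}.
  K has no other parent.
  U's other parents are G, J, P, Q.
  V also has parents B, C, P, R, U.
  X also has parents B, D, K, M, R, T.
  Z also has parents B, K, V.
MB(F) = {B, C, D, G, J, K, M, P, Q, R, T, U, V, X, Z}, which has 15 nodes.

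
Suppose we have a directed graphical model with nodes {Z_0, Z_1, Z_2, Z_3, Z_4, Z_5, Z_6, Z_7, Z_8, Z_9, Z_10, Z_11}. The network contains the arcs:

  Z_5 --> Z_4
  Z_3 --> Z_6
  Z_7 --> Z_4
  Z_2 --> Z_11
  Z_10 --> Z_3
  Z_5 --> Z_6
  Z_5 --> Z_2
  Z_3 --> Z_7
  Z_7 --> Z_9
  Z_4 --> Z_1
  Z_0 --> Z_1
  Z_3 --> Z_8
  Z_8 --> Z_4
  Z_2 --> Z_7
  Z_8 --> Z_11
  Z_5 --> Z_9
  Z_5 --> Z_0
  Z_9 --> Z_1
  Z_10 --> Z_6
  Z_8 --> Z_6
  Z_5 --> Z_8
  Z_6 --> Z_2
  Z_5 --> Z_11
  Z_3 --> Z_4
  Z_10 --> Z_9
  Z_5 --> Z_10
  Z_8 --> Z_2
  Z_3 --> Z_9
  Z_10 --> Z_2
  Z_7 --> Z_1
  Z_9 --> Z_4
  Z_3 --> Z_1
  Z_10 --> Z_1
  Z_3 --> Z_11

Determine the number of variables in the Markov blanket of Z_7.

Recall MB(v) = parents ∪ children ∪ spouses, where spouses are the other parents of v's children.
Z_7's parents: Z_2, Z_3.
Z_7's children: Z_1, Z_4, Z_9.
For each child, the remaining parents (spouses of Z_7):
  parents(Z_9) \ {Z_7} = {Z_3, Z_5, Z_10}.
  Z_4's other parents are Z_3, Z_5, Z_8, Z_9.
  parents(Z_1) \ {Z_7} = {Z_0, Z_3, Z_4, Z_9, Z_10}.
MB(Z_7) = {Z_0, Z_1, Z_2, Z_3, Z_4, Z_5, Z_8, Z_9, Z_10}, which has 9 nodes.

9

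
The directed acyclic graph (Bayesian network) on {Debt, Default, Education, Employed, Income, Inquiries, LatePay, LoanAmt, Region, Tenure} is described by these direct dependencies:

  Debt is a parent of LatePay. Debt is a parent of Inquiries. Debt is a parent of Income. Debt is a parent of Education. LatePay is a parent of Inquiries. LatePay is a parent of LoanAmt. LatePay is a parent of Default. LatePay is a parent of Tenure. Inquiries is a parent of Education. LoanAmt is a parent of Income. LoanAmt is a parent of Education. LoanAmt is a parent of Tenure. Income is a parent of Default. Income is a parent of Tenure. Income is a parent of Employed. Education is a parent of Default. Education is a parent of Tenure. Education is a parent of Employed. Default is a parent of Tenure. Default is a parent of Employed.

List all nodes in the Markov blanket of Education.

Parents of Education: Debt, Inquiries, LoanAmt.
Education's children: Default, Employed, Tenure.
Co-parents of Education (other parents of its children):
  Default: Income, LatePay
  Tenure: Default, Income, LatePay, LoanAmt
  Employed: Default, Income
Union: {Debt, Inquiries, LoanAmt} ∪ {Default, Employed, Tenure} ∪ {Default, Income, LatePay, LoanAmt} = {Debt, Default, Employed, Income, Inquiries, LatePay, LoanAmt, Tenure}.

{Debt, Default, Employed, Income, Inquiries, LatePay, LoanAmt, Tenure}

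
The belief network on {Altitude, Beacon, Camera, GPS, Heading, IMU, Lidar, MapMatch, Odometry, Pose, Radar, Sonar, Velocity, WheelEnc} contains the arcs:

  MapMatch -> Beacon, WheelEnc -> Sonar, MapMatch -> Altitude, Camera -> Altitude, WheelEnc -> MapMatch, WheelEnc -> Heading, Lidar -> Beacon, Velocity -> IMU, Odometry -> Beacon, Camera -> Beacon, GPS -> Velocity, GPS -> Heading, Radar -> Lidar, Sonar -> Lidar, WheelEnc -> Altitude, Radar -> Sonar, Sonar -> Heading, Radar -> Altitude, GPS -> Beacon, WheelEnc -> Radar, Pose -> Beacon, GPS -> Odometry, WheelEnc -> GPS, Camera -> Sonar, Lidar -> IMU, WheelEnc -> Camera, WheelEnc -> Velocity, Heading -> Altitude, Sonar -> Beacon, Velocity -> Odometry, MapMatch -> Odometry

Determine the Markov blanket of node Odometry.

{Beacon, Camera, GPS, Lidar, MapMatch, Pose, Sonar, Velocity}

Odometry has parents GPS, MapMatch, Velocity.
Odometry has child Beacon.
Parents of each child, excluding Odometry:
  parents(Beacon) \ {Odometry} = {Camera, GPS, Lidar, MapMatch, Pose, Sonar}.
So the Markov blanket of Odometry is {Beacon, Camera, GPS, Lidar, MapMatch, Pose, Sonar, Velocity}.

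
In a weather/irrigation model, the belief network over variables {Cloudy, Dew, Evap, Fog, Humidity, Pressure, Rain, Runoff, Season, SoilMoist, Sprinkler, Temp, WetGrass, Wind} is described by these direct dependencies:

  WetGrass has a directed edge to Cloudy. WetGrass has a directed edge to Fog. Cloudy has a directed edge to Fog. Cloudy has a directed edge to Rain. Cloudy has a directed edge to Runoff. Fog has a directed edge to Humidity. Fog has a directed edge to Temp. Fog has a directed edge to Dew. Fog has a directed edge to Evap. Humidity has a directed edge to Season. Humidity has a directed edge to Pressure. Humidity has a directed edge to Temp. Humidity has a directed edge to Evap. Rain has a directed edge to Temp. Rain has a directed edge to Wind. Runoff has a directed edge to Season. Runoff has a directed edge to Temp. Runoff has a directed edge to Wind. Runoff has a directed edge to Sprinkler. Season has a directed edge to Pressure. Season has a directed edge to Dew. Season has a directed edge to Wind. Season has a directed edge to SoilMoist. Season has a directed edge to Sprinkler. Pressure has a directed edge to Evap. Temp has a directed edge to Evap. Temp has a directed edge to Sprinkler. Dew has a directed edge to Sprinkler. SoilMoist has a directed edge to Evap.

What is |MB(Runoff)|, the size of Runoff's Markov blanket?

9

Recall MB(v) = parents ∪ children ∪ spouses, where spouses are the other parents of v's children.
Parents of Runoff: Cloudy.
Runoff has children Season, Sprinkler, Temp, Wind.
For each child, the remaining parents (spouses of Runoff):
  Season: Humidity
  Temp: Fog, Humidity, Rain
  Wind: Rain, Season
  Sprinkler: Dew, Season, Temp
MB(Runoff) = {Cloudy, Dew, Fog, Humidity, Rain, Season, Sprinkler, Temp, Wind}, which has 9 nodes.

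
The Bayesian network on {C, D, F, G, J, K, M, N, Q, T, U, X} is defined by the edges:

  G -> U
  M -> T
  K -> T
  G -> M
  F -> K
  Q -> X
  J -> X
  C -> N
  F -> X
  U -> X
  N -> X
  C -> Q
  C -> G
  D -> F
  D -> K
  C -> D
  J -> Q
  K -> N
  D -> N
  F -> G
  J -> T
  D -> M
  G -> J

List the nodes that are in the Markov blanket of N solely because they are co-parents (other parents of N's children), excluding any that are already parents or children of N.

Children of N: X.
  X: F, J, Q, U
Excluding nodes already adjacent to N (C, D, K, X), the co-parent-only contribution is {F, J, Q, U}.

{F, J, Q, U}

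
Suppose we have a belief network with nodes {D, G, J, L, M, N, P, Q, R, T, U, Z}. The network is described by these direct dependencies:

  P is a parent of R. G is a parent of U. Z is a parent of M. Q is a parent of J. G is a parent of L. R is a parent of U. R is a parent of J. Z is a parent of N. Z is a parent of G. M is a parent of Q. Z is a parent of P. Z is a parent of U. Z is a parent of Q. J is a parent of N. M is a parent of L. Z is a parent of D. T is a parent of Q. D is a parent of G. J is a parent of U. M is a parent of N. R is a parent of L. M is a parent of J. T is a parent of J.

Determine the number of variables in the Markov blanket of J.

J has children N, U.
Pa(J) = {M, Q, R, T}.
Other parents of J's children:
  U's other parents are G, R, Z.
  N also has parents M, Z.
MB(J) = {G, M, N, Q, R, T, U, Z}, which has 8 nodes.

8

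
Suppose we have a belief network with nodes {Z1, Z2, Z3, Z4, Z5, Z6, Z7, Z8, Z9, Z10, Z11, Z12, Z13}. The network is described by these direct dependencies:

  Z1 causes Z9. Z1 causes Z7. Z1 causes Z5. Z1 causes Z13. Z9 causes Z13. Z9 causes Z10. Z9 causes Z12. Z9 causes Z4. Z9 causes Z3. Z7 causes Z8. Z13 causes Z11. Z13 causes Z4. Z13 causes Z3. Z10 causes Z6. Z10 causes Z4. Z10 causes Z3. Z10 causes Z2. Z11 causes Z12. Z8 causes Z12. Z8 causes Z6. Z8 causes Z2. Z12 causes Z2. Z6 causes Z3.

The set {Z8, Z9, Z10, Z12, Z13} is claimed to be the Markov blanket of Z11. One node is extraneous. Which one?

Z10

Z11 has child Z12.
Z11 has parent Z13.
For each child, the remaining parents (spouses of Z11):
  Z12 also has parents Z8, Z9.
MB(Z11) = {Z8, Z9, Z12, Z13}.
Z10 is neither a parent, child, nor co-parent of Z11, so it does not belong.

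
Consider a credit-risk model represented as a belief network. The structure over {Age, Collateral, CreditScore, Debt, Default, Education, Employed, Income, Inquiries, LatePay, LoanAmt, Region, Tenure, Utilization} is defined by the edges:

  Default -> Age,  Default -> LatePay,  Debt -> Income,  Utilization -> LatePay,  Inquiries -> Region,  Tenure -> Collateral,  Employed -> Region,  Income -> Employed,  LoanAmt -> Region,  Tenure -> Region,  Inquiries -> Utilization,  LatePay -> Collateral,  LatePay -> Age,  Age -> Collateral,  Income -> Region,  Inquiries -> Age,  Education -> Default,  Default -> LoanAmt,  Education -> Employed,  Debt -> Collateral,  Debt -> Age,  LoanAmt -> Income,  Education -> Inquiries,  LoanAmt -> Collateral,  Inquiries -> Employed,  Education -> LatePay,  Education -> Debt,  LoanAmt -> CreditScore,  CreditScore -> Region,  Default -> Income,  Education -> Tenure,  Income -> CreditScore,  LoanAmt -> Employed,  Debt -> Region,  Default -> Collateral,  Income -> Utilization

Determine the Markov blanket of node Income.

{CreditScore, Debt, Default, Education, Employed, Inquiries, LoanAmt, Region, Tenure, Utilization}

Recall MB(v) = parents ∪ children ∪ spouses, where spouses are the other parents of v's children.
Income's parents: Debt, Default, LoanAmt.
Children of Income: CreditScore, Employed, Region, Utilization.
Co-parents of Income (other parents of its children):
  Employed: Education, Inquiries, LoanAmt
  CreditScore: LoanAmt
  Utilization: Inquiries
  Region: CreditScore, Debt, Employed, Inquiries, LoanAmt, Tenure
Taking the union gives {CreditScore, Debt, Default, Education, Employed, Inquiries, LoanAmt, Region, Tenure, Utilization}.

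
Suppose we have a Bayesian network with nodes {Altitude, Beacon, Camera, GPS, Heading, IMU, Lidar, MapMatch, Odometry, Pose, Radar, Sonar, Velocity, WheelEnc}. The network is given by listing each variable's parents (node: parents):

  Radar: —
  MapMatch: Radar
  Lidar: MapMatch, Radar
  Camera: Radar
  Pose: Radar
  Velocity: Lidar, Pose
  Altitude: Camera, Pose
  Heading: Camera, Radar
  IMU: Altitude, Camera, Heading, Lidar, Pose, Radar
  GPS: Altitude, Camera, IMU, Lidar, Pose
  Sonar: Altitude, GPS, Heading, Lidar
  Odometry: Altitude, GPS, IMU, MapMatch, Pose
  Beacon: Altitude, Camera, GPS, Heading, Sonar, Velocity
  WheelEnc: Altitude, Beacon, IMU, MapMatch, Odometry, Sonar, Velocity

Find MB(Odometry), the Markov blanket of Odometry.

The Markov blanket of a node is its parents, its children, and the other parents of its children.
Odometry's parents: Altitude, GPS, IMU, MapMatch, Pose.
Ch(Odometry) = {WheelEnc}.
For each child, the remaining parents (spouses of Odometry):
  WheelEnc's other parents are Altitude, Beacon, IMU, MapMatch, Sonar, Velocity.
So the Markov blanket of Odometry is {Altitude, Beacon, GPS, IMU, MapMatch, Pose, Sonar, Velocity, WheelEnc}.

{Altitude, Beacon, GPS, IMU, MapMatch, Pose, Sonar, Velocity, WheelEnc}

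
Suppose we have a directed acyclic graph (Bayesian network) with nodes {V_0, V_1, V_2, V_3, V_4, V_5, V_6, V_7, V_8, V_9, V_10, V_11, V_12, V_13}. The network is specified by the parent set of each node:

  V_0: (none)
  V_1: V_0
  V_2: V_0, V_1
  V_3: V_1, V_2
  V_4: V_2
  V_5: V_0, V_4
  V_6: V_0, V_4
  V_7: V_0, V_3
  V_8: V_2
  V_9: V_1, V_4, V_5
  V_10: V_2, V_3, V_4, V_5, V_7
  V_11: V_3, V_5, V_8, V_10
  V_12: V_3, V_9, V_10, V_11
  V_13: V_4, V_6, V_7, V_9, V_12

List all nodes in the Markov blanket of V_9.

Recall MB(v) = parents ∪ children ∪ spouses, where spouses are the other parents of v's children.
V_9's parents: V_1, V_4, V_5.
V_9 has children V_12, V_13.
Other parents of V_9's children:
  V_12: V_3, V_10, V_11
  V_13: V_4, V_6, V_7, V_12
So the Markov blanket of V_9 is {V_1, V_3, V_4, V_5, V_6, V_7, V_10, V_11, V_12, V_13}.

{V_1, V_3, V_4, V_5, V_6, V_7, V_10, V_11, V_12, V_13}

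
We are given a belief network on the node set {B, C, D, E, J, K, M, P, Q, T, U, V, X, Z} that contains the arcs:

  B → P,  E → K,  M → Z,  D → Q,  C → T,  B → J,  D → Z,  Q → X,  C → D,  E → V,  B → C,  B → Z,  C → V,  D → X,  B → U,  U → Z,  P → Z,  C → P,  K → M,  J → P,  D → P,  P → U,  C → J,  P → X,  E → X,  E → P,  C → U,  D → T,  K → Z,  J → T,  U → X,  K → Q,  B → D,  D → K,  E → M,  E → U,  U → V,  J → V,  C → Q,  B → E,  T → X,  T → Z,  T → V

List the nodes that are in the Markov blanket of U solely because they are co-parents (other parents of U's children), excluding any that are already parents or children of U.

{D, J, K, M, Q, T}

Children of U: V, X, Z.
  V: C, E, J, T
  X: D, E, P, Q, T
  Z: B, D, K, M, P, T
Excluding nodes already adjacent to U (B, C, E, P, V, X, Z), the co-parent-only contribution is {D, J, K, M, Q, T}.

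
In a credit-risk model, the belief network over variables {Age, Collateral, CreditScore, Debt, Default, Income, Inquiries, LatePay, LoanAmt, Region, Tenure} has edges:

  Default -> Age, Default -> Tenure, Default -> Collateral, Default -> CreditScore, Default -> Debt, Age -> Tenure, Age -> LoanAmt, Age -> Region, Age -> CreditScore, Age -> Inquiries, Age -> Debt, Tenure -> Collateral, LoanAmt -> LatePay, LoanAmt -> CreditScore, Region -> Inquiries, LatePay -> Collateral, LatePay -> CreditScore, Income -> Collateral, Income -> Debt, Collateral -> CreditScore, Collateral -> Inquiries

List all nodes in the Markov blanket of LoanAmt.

{Age, Collateral, CreditScore, Default, LatePay}

The Markov blanket of a node is its parents, its children, and the other parents of its children.
Pa(LoanAmt) = {Age}.
Children of LoanAmt: CreditScore, LatePay.
Other parents of LoanAmt's children:
  LatePay: no additional parents.
  parents(CreditScore) \ {LoanAmt} = {Age, Collateral, Default, LatePay}.
Union: {Age} ∪ {CreditScore, LatePay} ∪ {Age, Collateral, Default, LatePay} = {Age, Collateral, CreditScore, Default, LatePay}.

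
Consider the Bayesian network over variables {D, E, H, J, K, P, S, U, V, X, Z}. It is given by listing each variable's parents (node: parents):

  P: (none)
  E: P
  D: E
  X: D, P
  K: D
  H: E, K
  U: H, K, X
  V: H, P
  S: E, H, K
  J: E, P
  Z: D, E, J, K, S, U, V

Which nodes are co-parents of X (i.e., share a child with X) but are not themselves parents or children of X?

Children of X: U.
  parents(U) \ {X} = {H, K}.
Excluding nodes already adjacent to X (D, P, U), the co-parent-only contribution is {H, K}.

{H, K}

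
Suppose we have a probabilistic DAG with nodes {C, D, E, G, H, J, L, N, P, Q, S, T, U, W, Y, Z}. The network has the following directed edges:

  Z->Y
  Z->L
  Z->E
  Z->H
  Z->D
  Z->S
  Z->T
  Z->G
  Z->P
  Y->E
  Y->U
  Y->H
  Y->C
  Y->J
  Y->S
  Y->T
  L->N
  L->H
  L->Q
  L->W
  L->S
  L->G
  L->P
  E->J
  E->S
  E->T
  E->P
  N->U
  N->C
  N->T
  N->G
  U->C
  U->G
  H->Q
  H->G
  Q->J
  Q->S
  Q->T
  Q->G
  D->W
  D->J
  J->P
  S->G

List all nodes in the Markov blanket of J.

By definition, MB(J) is built from J's parents, J's children, and the co-parents of J.
J's parents: D, E, Q, Y.
J has child P.
Parents of each child, excluding J:
  P also has parents E, L, Z.
MB(J) = {D, E, L, P, Q, Y, Z}.

{D, E, L, P, Q, Y, Z}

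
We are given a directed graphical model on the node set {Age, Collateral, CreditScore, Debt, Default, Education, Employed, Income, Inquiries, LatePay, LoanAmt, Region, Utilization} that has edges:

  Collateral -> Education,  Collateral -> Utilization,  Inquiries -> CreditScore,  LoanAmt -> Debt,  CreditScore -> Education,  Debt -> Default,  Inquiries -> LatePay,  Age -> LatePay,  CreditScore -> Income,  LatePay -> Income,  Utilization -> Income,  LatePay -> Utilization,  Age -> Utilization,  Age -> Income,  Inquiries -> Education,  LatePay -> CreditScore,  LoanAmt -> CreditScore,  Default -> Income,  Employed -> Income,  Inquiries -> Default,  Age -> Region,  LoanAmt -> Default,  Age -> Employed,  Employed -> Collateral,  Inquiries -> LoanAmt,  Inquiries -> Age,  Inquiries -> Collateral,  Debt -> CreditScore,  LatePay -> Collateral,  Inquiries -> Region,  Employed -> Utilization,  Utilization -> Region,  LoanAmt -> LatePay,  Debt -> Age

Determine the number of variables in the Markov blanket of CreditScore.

By definition, MB(CreditScore) is built from CreditScore's parents, CreditScore's children, and the co-parents of CreditScore.
Pa(CreditScore) = {Debt, Inquiries, LatePay, LoanAmt}.
Children of CreditScore: Education, Income.
For each child, the remaining parents (spouses of CreditScore):
  Education: Collateral, Inquiries
  Income: Age, Default, Employed, LatePay, Utilization
MB(CreditScore) = {Age, Collateral, Debt, Default, Education, Employed, Income, Inquiries, LatePay, LoanAmt, Utilization}, which has 11 nodes.

11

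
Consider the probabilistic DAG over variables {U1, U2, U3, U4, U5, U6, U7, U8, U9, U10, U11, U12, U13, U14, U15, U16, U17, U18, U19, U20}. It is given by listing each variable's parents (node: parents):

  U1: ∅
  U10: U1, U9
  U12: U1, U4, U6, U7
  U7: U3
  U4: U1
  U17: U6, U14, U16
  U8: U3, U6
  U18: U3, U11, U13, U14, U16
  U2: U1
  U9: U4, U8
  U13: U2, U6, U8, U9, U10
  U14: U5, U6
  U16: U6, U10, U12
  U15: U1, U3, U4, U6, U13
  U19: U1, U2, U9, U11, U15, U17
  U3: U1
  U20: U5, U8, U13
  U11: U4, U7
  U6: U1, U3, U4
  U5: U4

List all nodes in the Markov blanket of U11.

Recall MB(v) = parents ∪ children ∪ spouses, where spouses are the other parents of v's children.
Pa(U11) = {U4, U7}.
Children of U11: U18, U19.
Other parents of U11's children:
  parents(U18) \ {U11} = {U3, U13, U14, U16}.
  U19's other parents are U1, U2, U9, U15, U17.
MB(U11) = {U1, U2, U3, U4, U7, U9, U13, U14, U15, U16, U17, U18, U19}.

{U1, U2, U3, U4, U7, U9, U13, U14, U15, U16, U17, U18, U19}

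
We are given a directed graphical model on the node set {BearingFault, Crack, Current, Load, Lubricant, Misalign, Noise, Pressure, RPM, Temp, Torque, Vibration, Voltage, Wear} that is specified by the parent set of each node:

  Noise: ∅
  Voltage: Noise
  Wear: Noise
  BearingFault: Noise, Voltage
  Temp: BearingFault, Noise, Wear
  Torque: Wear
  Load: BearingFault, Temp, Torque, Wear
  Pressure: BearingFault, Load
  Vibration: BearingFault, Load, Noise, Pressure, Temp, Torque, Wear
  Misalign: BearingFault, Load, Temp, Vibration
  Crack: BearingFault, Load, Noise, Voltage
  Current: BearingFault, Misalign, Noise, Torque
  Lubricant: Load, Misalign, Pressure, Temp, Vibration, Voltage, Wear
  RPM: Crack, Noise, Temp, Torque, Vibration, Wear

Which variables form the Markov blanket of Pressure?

{BearingFault, Load, Lubricant, Misalign, Noise, Temp, Torque, Vibration, Voltage, Wear}

A node's Markov blanket = Pa ∪ Ch ∪ (parents of Ch other than the node itself).
Pa(Pressure) = {BearingFault, Load}.
Pressure has children Lubricant, Vibration.
Other parents of Pressure's children:
  Vibration's other parents are BearingFault, Load, Noise, Temp, Torque, Wear.
  Lubricant's other parents are Load, Misalign, Temp, Vibration, Voltage, Wear.
Taking the union gives {BearingFault, Load, Lubricant, Misalign, Noise, Temp, Torque, Vibration, Voltage, Wear}.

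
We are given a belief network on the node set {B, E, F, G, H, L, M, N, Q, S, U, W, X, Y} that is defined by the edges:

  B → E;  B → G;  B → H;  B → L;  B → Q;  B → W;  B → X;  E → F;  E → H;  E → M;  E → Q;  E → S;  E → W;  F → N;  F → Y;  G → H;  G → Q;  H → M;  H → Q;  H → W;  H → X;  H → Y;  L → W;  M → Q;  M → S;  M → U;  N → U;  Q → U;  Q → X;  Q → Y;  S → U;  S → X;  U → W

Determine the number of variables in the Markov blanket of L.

5

Children of L: W.
L has parent B.
For each child, the remaining parents (spouses of L):
  W also has parents B, E, H, U.
MB(L) = {B, E, H, U, W}, which has 5 nodes.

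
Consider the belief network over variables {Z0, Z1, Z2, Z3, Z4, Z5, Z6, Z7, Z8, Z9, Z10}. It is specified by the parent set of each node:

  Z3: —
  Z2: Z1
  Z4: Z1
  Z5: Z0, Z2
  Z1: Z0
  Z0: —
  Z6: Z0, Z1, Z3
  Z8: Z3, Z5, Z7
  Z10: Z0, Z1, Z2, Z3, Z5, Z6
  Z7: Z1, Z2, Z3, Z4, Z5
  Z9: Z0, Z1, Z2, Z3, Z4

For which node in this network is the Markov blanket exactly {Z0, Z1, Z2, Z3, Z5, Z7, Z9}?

Z4

The target node must have every member of {Z0, Z1, Z2, Z3, Z5, Z7, Z9} as a parent, child, or co-parent, and no others.
Parents of Z4: Z1; children: Z7, Z9; co-parents: Z0, Z1, Z2, Z3, Z5.
These exactly cover the given set, so the node is Z4.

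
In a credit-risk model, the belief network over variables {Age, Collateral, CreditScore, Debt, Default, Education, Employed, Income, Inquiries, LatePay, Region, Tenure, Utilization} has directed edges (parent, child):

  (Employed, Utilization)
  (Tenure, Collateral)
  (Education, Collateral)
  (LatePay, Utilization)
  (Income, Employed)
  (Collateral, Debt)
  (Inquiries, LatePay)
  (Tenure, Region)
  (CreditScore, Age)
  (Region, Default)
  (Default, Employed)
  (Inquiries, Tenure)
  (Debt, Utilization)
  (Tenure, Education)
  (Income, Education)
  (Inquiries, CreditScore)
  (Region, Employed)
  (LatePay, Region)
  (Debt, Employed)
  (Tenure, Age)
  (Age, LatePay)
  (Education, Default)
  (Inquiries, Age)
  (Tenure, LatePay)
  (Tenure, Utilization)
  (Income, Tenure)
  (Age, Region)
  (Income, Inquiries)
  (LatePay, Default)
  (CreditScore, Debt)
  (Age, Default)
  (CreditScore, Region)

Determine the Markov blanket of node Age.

By definition, MB(Age) is built from Age's parents, Age's children, and the co-parents of Age.
Parents of Age: CreditScore, Inquiries, Tenure.
Ch(Age) = {Default, LatePay, Region}.
Co-parents of Age (other parents of its children):
  LatePay also has parents Inquiries, Tenure.
  Region also has parents CreditScore, LatePay, Tenure.
  Default's other parents are Education, LatePay, Region.
So the Markov blanket of Age is {CreditScore, Default, Education, Inquiries, LatePay, Region, Tenure}.

{CreditScore, Default, Education, Inquiries, LatePay, Region, Tenure}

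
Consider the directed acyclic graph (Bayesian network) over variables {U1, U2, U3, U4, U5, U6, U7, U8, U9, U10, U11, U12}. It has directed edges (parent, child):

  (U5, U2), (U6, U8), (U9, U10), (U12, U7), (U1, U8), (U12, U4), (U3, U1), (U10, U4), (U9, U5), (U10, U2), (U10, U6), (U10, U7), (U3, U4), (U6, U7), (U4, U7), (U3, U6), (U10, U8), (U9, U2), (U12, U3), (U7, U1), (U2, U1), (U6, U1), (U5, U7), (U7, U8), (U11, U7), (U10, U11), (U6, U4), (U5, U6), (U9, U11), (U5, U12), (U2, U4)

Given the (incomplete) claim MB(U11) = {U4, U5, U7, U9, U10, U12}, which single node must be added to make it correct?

A node's Markov blanket = Pa ∪ Ch ∪ (parents of Ch other than the node itself).
Parents of U11: U9, U10.
Children of U11: U7.
Other parents of U11's children:
  U7 also has parents U4, U5, U6, U10, U12.
MB(U11) = {U4, U5, U6, U7, U9, U10, U12}.
Comparing with the claimed set, U6 is missing.

U6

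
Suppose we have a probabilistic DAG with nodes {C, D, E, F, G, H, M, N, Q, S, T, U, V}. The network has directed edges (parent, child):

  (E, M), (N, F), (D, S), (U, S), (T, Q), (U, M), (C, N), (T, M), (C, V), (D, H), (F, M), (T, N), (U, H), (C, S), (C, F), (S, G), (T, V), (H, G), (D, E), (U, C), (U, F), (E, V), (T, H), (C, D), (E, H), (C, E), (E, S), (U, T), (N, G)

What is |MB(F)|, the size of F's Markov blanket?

F's parents: C, N, U.
Ch(F) = {M}.
Parents of each child, excluding F:
  M's other parents are E, T, U.
MB(F) = {C, E, M, N, T, U}, which has 6 nodes.

6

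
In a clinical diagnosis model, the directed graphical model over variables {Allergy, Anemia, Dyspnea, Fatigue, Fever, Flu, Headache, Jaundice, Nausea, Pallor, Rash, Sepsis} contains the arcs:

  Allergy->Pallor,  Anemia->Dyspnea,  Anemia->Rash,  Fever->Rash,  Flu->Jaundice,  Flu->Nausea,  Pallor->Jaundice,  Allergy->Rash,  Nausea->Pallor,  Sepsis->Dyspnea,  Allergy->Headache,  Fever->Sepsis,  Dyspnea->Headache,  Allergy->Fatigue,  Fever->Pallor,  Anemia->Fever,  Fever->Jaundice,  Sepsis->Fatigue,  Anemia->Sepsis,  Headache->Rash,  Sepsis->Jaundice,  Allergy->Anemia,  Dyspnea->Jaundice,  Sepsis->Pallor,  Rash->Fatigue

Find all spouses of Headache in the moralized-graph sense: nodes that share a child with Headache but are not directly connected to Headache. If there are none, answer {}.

Children of Headache: Rash.
  parents(Rash) \ {Headache} = {Allergy, Anemia, Fever}.
Excluding nodes already adjacent to Headache (Allergy, Dyspnea, Rash), the co-parent-only contribution is {Anemia, Fever}.

{Anemia, Fever}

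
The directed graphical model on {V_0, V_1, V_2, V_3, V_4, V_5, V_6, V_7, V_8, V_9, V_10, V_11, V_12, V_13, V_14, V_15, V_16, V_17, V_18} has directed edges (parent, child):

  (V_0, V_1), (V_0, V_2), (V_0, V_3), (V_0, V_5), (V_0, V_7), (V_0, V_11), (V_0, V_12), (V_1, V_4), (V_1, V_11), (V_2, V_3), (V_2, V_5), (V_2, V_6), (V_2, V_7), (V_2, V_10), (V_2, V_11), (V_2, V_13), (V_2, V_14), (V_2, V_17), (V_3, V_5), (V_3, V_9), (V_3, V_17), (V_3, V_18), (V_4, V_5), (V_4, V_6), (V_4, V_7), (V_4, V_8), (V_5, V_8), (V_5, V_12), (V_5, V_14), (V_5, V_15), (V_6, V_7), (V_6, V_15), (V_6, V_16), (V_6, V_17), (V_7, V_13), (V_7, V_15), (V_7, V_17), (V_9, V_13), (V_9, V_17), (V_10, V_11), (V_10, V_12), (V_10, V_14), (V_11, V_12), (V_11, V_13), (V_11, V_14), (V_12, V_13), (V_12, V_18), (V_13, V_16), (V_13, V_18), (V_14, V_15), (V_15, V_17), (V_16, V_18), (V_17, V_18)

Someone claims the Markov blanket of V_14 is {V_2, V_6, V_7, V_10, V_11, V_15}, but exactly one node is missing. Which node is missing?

Recall MB(v) = parents ∪ children ∪ spouses, where spouses are the other parents of v's children.
V_14 has parents V_2, V_5, V_10, V_11.
V_14's children: V_15.
Other parents of V_14's children:
  V_15: V_5, V_6, V_7
MB(V_14) = {V_2, V_5, V_6, V_7, V_10, V_11, V_15}.
Comparing with the claimed set, V_5 is missing.

V_5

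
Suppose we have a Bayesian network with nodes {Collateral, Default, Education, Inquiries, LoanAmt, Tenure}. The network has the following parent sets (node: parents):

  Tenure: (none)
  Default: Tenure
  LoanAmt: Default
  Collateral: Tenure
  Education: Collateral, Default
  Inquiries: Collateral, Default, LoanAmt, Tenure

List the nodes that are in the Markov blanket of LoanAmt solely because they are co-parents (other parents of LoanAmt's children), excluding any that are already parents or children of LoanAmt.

Children of LoanAmt: Inquiries.
  Inquiries also has parents Collateral, Default, Tenure.
Excluding nodes already adjacent to LoanAmt (Default, Inquiries), the co-parent-only contribution is {Collateral, Tenure}.

{Collateral, Tenure}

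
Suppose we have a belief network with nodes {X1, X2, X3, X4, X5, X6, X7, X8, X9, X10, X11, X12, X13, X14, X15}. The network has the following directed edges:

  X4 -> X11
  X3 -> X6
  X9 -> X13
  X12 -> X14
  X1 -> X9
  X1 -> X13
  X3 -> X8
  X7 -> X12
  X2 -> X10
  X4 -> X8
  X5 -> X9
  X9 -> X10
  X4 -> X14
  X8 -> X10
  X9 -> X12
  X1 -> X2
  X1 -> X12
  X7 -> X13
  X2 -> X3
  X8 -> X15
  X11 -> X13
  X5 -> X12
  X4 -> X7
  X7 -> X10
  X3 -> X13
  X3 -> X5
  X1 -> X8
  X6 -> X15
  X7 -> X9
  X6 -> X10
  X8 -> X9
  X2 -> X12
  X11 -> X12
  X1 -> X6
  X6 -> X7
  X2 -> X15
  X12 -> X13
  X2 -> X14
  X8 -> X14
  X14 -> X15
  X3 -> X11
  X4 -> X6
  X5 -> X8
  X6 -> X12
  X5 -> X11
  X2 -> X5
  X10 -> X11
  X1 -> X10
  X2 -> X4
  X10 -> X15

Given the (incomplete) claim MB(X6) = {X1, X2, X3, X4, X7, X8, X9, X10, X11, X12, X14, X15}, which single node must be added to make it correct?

X5

The Markov blanket of a node is its parents, its children, and the other parents of its children.
Pa(X6) = {X1, X3, X4}.
Children of X6: X7, X10, X12, X15.
Other parents of X6's children:
  X7 also has parent X4.
  X10 also has parents X1, X2, X7, X8, X9.
  parents(X12) \ {X6} = {X1, X2, X5, X7, X9, X11}.
  X15 also has parents X2, X8, X10, X14.
MB(X6) = {X1, X2, X3, X4, X5, X7, X8, X9, X10, X11, X12, X14, X15}.
Comparing with the claimed set, X5 is missing.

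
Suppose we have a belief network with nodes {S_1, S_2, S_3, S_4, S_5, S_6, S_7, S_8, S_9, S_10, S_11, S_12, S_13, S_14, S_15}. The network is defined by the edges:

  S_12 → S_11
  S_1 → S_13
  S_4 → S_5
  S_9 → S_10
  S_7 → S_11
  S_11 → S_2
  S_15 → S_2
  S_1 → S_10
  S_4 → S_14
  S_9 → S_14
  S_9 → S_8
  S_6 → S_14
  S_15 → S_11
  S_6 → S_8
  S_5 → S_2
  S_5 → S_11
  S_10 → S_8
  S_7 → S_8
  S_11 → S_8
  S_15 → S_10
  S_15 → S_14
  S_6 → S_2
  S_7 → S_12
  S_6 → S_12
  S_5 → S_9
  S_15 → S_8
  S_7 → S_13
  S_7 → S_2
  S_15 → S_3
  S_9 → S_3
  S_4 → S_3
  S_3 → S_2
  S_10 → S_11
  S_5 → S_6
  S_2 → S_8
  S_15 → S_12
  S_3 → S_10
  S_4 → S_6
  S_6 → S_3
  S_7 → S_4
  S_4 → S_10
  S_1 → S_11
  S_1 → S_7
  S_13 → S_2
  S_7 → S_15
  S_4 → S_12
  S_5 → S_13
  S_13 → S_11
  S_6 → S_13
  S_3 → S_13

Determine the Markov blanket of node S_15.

{S_1, S_2, S_3, S_4, S_5, S_6, S_7, S_8, S_9, S_10, S_11, S_12, S_13, S_14}

By definition, MB(S_15) is built from S_15's parents, S_15's children, and the co-parents of S_15.
Pa(S_15) = {S_7}.
Ch(S_15) = {S_2, S_3, S_8, S_10, S_11, S_12, S_14}.
Other parents of S_15's children:
  S_3: S_4, S_6, S_9
  S_10: S_1, S_3, S_4, S_9
  S_12: S_4, S_6, S_7
  S_14: S_4, S_6, S_9
  S_11: S_1, S_5, S_7, S_10, S_12, S_13
  S_2: S_3, S_5, S_6, S_7, S_11, S_13
  S_8: S_2, S_6, S_7, S_9, S_10, S_11
MB(S_15) = {S_1, S_2, S_3, S_4, S_5, S_6, S_7, S_8, S_9, S_10, S_11, S_12, S_13, S_14}.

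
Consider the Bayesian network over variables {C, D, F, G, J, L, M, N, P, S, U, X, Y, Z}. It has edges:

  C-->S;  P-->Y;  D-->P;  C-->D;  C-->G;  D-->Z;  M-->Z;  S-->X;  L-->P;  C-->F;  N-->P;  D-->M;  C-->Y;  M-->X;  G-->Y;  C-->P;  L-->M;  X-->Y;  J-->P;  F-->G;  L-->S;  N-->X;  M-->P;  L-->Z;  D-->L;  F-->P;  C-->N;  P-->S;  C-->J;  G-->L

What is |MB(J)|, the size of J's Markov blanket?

The Markov blanket of a node is its parents, its children, and the other parents of its children.
J's children: P.
J's parents: C.
Co-parents of J (other parents of its children):
  parents(P) \ {J} = {C, D, F, L, M, N}.
MB(J) = {C, D, F, L, M, N, P}, which has 7 nodes.

7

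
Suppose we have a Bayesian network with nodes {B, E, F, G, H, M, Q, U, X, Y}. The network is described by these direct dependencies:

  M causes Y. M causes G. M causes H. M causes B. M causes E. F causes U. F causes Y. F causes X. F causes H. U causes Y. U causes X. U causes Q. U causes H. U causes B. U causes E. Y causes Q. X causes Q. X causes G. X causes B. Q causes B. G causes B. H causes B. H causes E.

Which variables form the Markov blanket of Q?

Pa(Q) = {U, X, Y}.
Q has child B.
For each child, the remaining parents (spouses of Q):
  parents(B) \ {Q} = {G, H, M, U, X}.
MB(Q) = {B, G, H, M, U, X, Y}.

{B, G, H, M, U, X, Y}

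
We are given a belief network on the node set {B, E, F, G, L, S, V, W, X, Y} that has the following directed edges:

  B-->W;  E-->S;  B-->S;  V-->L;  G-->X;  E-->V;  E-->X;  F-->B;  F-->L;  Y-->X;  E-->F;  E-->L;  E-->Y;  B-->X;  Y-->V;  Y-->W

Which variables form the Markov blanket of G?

{B, E, X, Y}

Children of G: X.
Pa(G) = {}.
Other parents of G's children:
  X's other parents are B, E, Y.
So the Markov blanket of G is {B, E, X, Y}.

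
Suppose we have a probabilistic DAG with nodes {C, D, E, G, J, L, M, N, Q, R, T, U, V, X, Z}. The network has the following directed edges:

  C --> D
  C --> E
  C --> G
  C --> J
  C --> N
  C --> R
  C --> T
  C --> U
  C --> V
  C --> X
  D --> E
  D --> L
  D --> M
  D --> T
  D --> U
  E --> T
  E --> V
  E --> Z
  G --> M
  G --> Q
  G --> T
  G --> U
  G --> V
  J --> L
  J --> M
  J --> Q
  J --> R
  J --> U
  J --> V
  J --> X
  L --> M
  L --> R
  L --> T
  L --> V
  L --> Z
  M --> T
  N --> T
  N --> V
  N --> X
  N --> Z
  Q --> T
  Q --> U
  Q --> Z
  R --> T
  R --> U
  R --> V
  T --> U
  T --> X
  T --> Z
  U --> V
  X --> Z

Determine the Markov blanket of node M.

{C, D, E, G, J, L, N, Q, R, T}

M's parents: D, G, J, L.
Children of M: T.
Parents of each child, excluding M:
  T also has parents C, D, E, G, L, N, Q, R.
Taking the union gives {C, D, E, G, J, L, N, Q, R, T}.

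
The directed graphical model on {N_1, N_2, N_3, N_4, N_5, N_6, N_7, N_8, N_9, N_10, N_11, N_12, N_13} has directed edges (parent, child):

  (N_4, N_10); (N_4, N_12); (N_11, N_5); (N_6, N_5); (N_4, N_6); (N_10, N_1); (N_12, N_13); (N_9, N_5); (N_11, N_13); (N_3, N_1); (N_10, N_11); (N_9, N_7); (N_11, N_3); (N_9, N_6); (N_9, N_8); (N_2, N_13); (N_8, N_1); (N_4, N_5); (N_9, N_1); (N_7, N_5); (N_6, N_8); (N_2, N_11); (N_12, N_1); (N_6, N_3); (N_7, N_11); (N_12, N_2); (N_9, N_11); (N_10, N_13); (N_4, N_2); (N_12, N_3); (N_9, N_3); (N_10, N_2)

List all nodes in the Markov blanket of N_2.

{N_4, N_7, N_9, N_10, N_11, N_12, N_13}

N_2 has children N_11, N_13.
N_2's parents: N_4, N_10, N_12.
Co-parents of N_2 (other parents of its children):
  N_11 also has parents N_7, N_9, N_10.
  N_13 also has parents N_10, N_11, N_12.
So the Markov blanket of N_2 is {N_4, N_7, N_9, N_10, N_11, N_12, N_13}.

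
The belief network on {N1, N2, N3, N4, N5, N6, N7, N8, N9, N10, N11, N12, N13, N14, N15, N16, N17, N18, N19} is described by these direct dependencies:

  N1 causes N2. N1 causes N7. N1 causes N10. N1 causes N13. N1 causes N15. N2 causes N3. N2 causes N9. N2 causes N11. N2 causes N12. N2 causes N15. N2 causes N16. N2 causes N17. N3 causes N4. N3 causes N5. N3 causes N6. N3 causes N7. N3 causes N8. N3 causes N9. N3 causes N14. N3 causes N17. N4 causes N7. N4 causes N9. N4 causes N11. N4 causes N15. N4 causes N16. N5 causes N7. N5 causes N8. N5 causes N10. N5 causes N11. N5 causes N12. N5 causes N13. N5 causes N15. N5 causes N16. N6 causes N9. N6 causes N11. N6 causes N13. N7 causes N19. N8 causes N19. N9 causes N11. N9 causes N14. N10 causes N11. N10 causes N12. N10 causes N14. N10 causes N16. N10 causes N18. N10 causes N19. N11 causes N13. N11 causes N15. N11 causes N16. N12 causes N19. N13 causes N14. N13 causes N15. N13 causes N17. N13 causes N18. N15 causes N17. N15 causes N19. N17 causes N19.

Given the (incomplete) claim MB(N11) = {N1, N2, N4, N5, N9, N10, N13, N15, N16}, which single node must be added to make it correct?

Parents of N11: N2, N4, N5, N6, N9, N10.
N11's children: N13, N15, N16.
Parents of each child, excluding N11:
  N13: N1, N5, N6
  N15: N1, N2, N4, N5, N13
  N16: N2, N4, N5, N10
MB(N11) = {N1, N2, N4, N5, N6, N9, N10, N13, N15, N16}.
Comparing with the claimed set, N6 is missing.

N6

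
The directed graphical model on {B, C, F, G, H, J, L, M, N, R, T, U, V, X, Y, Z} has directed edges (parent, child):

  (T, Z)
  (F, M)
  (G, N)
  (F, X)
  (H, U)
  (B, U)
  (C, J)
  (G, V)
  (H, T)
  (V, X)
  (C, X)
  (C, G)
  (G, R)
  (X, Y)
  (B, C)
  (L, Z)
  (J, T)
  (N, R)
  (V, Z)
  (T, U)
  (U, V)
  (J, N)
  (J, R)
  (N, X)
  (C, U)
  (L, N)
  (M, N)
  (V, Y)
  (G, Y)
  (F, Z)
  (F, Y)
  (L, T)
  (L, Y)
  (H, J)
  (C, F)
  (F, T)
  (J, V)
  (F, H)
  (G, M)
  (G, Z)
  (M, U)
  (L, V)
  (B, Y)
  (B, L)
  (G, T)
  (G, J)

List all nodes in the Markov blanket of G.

By definition, MB(G) is built from G's parents, G's children, and the co-parents of G.
G's parents: C.
G has children J, M, N, R, T, V, Y, Z.
Co-parents of G (other parents of its children):
  J: C, H
  M: F
  N: J, L, M
  R: J, N
  T: F, H, J, L
  V: J, L, U
  Y: B, F, L, V, X
  Z: F, L, T, V
Union: {C} ∪ {J, M, N, R, T, V, Y, Z} ∪ {B, C, F, H, J, L, M, N, T, U, V, X} = {B, C, F, H, J, L, M, N, R, T, U, V, X, Y, Z}.

{B, C, F, H, J, L, M, N, R, T, U, V, X, Y, Z}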